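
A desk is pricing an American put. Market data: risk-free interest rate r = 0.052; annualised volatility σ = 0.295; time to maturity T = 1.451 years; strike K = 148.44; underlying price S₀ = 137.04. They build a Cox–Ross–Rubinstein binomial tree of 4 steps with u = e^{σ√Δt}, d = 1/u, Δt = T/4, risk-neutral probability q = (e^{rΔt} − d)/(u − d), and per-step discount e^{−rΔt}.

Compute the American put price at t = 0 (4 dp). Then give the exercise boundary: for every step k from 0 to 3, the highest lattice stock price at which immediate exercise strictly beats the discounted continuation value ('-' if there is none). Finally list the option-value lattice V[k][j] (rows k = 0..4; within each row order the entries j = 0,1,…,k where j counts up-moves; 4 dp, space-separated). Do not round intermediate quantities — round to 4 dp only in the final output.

params: Δt=0.36275 u=1.19444 d=0.83721 q=0.50900 e^(-rΔt)=0.98131
t_4 payoffs: 81.1122 52.3848 11.4000 0.0000 0.0000
t_3: node(3,0) S=80.4188 payoff=68.0212 vs cont=65.2474 → 68.0212 [stop]  node(3,1) S=114.7319 payoff=33.7081 vs cont=30.9343 → 33.7081 [stop]  node(3,2) S=163.6856 payoff=0.0000 vs cont=5.4928 → 5.4928 [wait]  node(3,3) S=233.5269 payoff=0.0000 vs cont=0.0000 → 0.0000 [wait]  ⇒ S*(3)=114.7319
t_2: node(2,0) S=96.0552 payoff=52.3848 vs cont=49.6110 → 52.3848 [stop]  node(2,1) S=137.0400 payoff=11.4000 vs cont=18.9849 → 18.9849 [wait]  node(2,2) S=195.5121 payoff=0.0000 vs cont=2.6465 → 2.6465 [wait]  ⇒ S*(2)=96.0552
t_1: node(1,0) S=114.7319 payoff=33.7081 vs cont=34.7229 → 34.7229 [wait]  node(1,1) S=163.6856 payoff=0.0000 vs cont=10.4692 → 10.4692 [wait]  ⇒ S*(1)=-
t_0: node(0,0) S=137.0400 payoff=11.4000 vs cont=21.9596 → 21.9596 [wait]  ⇒ S*(0)=-

price = 21.9596
boundary = - - 96.0552 114.7319
tree:
21.9596
34.7229 10.4692
52.3848 18.9849 2.6465
68.0212 33.7081 5.4928 0.0000
81.1122 52.3848 11.4000 0.0000 0.0000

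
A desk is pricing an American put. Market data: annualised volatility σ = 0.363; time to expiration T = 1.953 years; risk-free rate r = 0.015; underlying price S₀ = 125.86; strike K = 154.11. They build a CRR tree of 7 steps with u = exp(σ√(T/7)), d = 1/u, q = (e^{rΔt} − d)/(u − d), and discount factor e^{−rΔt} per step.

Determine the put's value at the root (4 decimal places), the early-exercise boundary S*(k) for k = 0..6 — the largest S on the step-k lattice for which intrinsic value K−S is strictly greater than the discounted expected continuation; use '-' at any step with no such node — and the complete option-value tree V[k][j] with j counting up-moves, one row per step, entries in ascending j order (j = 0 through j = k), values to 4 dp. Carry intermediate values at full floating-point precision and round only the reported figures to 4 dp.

price = 41.3821
boundary = - - - 70.8068 85.7721 103.9003 125.8600
tree:
41.3821
54.2648 26.8199
68.6200 38.1121 13.9701
83.3032 52.2172 22.1032 4.6668
95.6573 68.3379 33.9989 8.5109 0.2521
105.8560 83.3032 50.2097 15.5112 0.4714 0.0000
114.2752 95.6573 68.3379 28.2500 0.8817 0.0000 0.0000
121.2255 105.8560 83.3032 50.2097 1.6491 0.0000 0.0000 0.0000

params: Δt=0.27900 u=1.21135 d=0.82552 q=0.46308 e^(-rΔt)=0.99582
t_7 payoffs: 121.2255 105.8560 83.3032 50.2097 1.6491 0.0000 0.0000 0.0000
t_6: node(6,0) S=39.8348 payoff=114.2752 vs cont=113.6316 → 114.2752 [stop]  node(6,1) S=58.4527 payoff=95.6573 vs cont=95.0137 → 95.6573 [stop]  node(6,2) S=85.7721 payoff=68.3379 vs cont=67.6943 → 68.3379 [stop]  node(6,3) S=125.8600 payoff=28.2500 vs cont=27.6064 → 28.2500 [stop]  node(6,4) S=184.6841 payoff=0.0000 vs cont=0.8817 → 0.8817 [wait]  node(6,5) S=271.0012 payoff=0.0000 vs cont=0.0000 → 0.0000 [wait]  node(6,6) S=397.6609 payoff=0.0000 vs cont=0.0000 → 0.0000 [wait]  ⇒ S*(6)=125.8600
t_5: node(5,0) S=48.2540 payoff=105.8560 vs cont=105.2124 → 105.8560 [stop]  node(5,1) S=70.8068 payoff=83.3032 vs cont=82.6596 → 83.3032 [stop]  node(5,2) S=103.9003 payoff=50.2097 vs cont=49.5661 → 50.2097 [stop]  node(5,3) S=152.4609 payoff=1.6491 vs cont=15.5112 → 15.5112 [wait]  node(5,4) S=223.7177 payoff=0.0000 vs cont=0.4714 → 0.4714 [wait]  node(5,5) S=328.2782 payoff=0.0000 vs cont=0.0000 → 0.0000 [wait]  ⇒ S*(5)=103.9003
t_4: node(4,0) S=58.4527 payoff=95.6573 vs cont=95.0137 → 95.6573 [stop]  node(4,1) S=85.7721 payoff=68.3379 vs cont=67.6943 → 68.3379 [stop]  node(4,2) S=125.8600 payoff=28.2500 vs cont=33.9989 → 33.9989 [wait]  node(4,3) S=184.6841 payoff=0.0000 vs cont=8.5109 → 8.5109 [wait]  node(4,4) S=271.0012 payoff=0.0000 vs cont=0.2521 → 0.2521 [wait]  ⇒ S*(4)=85.7721
t_3: node(3,0) S=70.8068 payoff=83.3032 vs cont=82.6596 → 83.3032 [stop]  node(3,1) S=103.9003 payoff=50.2097 vs cont=52.2172 → 52.2172 [wait]  node(3,2) S=152.4609 payoff=1.6491 vs cont=22.1032 → 22.1032 [wait]  node(3,3) S=223.7177 payoff=0.0000 vs cont=4.6668 → 4.6668 [wait]  ⇒ S*(3)=70.8068
t_2: node(2,0) S=85.7721 payoff=68.3379 vs cont=68.6200 → 68.6200 [wait]  node(2,1) S=125.8600 payoff=28.2500 vs cont=38.1121 → 38.1121 [wait]  node(2,2) S=184.6841 payoff=0.0000 vs cont=13.9701 → 13.9701 [wait]  ⇒ S*(2)=-
t_1: node(1,0) S=103.9003 payoff=50.2097 vs cont=54.2648 → 54.2648 [wait]  node(1,1) S=152.4609 payoff=1.6491 vs cont=26.8199 → 26.8199 [wait]  ⇒ S*(1)=-
t_0: node(0,0) S=125.8600 payoff=28.2500 vs cont=41.3821 → 41.3821 [wait]  ⇒ S*(0)=-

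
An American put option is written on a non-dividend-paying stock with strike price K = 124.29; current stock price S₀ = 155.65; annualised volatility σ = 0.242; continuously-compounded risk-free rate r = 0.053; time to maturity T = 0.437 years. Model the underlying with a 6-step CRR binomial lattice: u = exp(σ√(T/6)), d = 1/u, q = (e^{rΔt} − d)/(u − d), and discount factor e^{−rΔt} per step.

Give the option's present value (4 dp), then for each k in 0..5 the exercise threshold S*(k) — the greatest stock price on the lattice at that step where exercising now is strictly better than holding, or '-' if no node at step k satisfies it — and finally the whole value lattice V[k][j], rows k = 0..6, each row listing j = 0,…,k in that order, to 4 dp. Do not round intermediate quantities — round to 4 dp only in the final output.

Δt=0.07283  u=1.06749  d=0.93678  q=0.51327  discount=0.99615
step 6 (expiry): payoffs max(K−S,0) = 19.1020 4.4246 0.0000 0.0000 0.0000 0.0000 0.0000
step 5: (k=5,j=0): S=112.2871, (K−S)⁺=12.0029, hold=11.5240 ⇒ V=12.0029 exercise | (k=5,j=1): S=127.9551, (K−S)⁺=0.0000, hold=2.1453 ⇒ V=2.1453 continue | (k=5,j=2): S=145.8093, (K−S)⁺=0.0000, hold=0.0000 ⇒ V=0.0000 continue | (k=5,j=3): S=166.1548, (K−S)⁺=0.0000, hold=0.0000 ⇒ V=0.0000 continue | (k=5,j=4): S=189.3392, (K−S)⁺=0.0000, hold=0.0000 ⇒ V=0.0000 continue | (k=5,j=5): S=215.7587, (K−S)⁺=0.0000, hold=0.0000 ⇒ V=0.0000 continue  boundary S*=112.2871
step 4: (k=4,j=0): S=119.8654, (K−S)⁺=4.4246, hold=6.9166 ⇒ V=6.9166 continue | (k=4,j=1): S=136.5908, (K−S)⁺=0.0000, hold=1.0402 ⇒ V=1.0402 continue | (k=4,j=2): S=155.6500, (K−S)⁺=0.0000, hold=0.0000 ⇒ V=0.0000 continue | (k=4,j=3): S=177.3686, (K−S)⁺=0.0000, hold=0.0000 ⇒ V=0.0000 continue | (k=4,j=4): S=202.1177, (K−S)⁺=0.0000, hold=0.0000 ⇒ V=0.0000 continue  boundary S*=-
step 3: (k=3,j=0): S=127.9551, (K−S)⁺=0.0000, hold=3.8854 ⇒ V=3.8854 continue | (k=3,j=1): S=145.8093, (K−S)⁺=0.0000, hold=0.5043 ⇒ V=0.5043 continue | (k=3,j=2): S=166.1548, (K−S)⁺=0.0000, hold=0.0000 ⇒ V=0.0000 continue | (k=3,j=3): S=189.3392, (K−S)⁺=0.0000, hold=0.0000 ⇒ V=0.0000 continue  boundary S*=-
step 2: (k=2,j=0): S=136.5908, (K−S)⁺=0.0000, hold=2.1417 ⇒ V=2.1417 continue | (k=2,j=1): S=155.6500, (K−S)⁺=0.0000, hold=0.2445 ⇒ V=0.2445 continue | (k=2,j=2): S=177.3686, (K−S)⁺=0.0000, hold=0.0000 ⇒ V=0.0000 continue  boundary S*=-
step 1: (k=1,j=0): S=145.8093, (K−S)⁺=0.0000, hold=1.1635 ⇒ V=1.1635 continue | (k=1,j=1): S=166.1548, (K−S)⁺=0.0000, hold=0.1186 ⇒ V=0.1186 continue  boundary S*=-
step 0: (k=0,j=0): S=155.6500, (K−S)⁺=0.0000, hold=0.6247 ⇒ V=0.6247 continue  boundary S*=-

price = 0.6247
boundary = - - - - - 112.2871
tree:
0.6247
1.1635 0.1186
2.1417 0.2445 0.0000
3.8854 0.5043 0.0000 0.0000
6.9166 1.0402 0.0000 0.0000 0.0000
12.0029 2.1453 0.0000 0.0000 0.0000 0.0000
19.1020 4.4246 0.0000 0.0000 0.0000 0.0000 0.0000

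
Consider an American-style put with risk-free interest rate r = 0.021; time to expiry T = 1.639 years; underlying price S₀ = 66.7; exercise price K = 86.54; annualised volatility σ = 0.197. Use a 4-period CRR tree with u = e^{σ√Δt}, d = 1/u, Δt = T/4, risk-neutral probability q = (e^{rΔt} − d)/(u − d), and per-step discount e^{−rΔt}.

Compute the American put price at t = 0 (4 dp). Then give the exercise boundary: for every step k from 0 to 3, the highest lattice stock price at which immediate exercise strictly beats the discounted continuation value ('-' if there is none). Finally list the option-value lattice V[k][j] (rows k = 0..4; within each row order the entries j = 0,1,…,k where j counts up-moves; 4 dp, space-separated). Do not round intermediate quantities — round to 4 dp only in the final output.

price = 19.9286
boundary = - 58.7976 66.7000 75.6644
tree:
19.9286
27.7424 12.5410
34.7085 19.8400 5.5358
40.8493 27.7424 10.8756 0.3483
46.2625 34.7085 19.8400 0.7064 0.0000

params: Δt=0.40975 u=1.13440 d=0.88152 q=0.50269 e^(-rΔt)=0.99143
t_4 payoffs: 46.2625 34.7085 19.8400 0.7064 0.0000
t_3: node(3,0) S=45.6907 payoff=40.8493 vs cont=40.1078 → 40.8493 [stop]  node(3,1) S=58.7976 payoff=27.7424 vs cont=27.0009 → 27.7424 [stop]  node(3,2) S=75.6644 payoff=10.8756 vs cont=10.1341 → 10.8756 [stop]  node(3,3) S=97.3696 payoff=0.0000 vs cont=0.3483 → 0.3483 [wait]  ⇒ S*(3)=75.6644
t_2: node(2,0) S=51.8315 payoff=34.7085 vs cont=33.9670 → 34.7085 [stop]  node(2,1) S=66.7000 payoff=19.8400 vs cont=19.0985 → 19.8400 [stop]  node(2,2) S=85.8336 payoff=0.7064 vs cont=5.5358 → 5.5358 [wait]  ⇒ S*(2)=66.7000
t_1: node(1,0) S=58.7976 payoff=27.7424 vs cont=27.0009 → 27.7424 [stop]  node(1,1) S=75.6644 payoff=10.8756 vs cont=12.5410 → 12.5410 [wait]  ⇒ S*(1)=58.7976
t_0: node(0,0) S=66.7000 payoff=19.8400 vs cont=19.9286 → 19.9286 [wait]  ⇒ S*(0)=-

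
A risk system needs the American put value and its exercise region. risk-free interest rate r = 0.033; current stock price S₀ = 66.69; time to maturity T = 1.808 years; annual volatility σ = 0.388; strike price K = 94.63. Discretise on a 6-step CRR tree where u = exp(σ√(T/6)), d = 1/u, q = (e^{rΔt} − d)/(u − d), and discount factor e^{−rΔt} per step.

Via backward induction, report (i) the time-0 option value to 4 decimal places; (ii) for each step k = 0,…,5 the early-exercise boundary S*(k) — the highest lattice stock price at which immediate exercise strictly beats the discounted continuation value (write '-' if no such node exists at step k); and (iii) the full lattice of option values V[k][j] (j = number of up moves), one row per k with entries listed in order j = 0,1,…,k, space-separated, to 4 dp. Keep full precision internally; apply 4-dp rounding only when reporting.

Δt=0.30133, u=1.23737, d=0.80817, q=0.47024, disc=e^(-rΔt)=0.99011
k=6 terminal: V=max(K-S,0) → 76.0492 66.1813 51.0726 27.9400 0.0000 0.0000 0.0000
k=5: j=0 S=22.9913 intr=71.6387 cont=70.7024 V=71.6387[EX]; j=1 S=35.2016 intr=59.4284 cont=58.4921 V=59.4284[EX]; j=2 S=53.8966 intr=40.7334 cont=39.7971 V=40.7334[EX]; j=3 S=82.5202 intr=12.1098 cont=14.6551 V=14.6551[hold]; j=4 S=126.3454 intr=0.0000 cont=0.0000 V=0.0000[hold]; j=5 S=193.4454 intr=0.0000 cont=0.0000 V=0.0000[hold]  S*(5)=53.8966
k=4: j=0 S=28.4487 intr=66.1813 cont=65.2450 V=66.1813[EX]; j=1 S=43.5574 intr=51.0726 cont=50.1363 V=51.0726[EX]; j=2 S=66.6900 intr=27.9400 cont=28.1887 V=28.1887[hold]; j=3 S=102.1080 intr=0.0000 cont=7.6869 V=7.6869[hold]; j=4 S=156.3360 intr=0.0000 cont=0.0000 V=0.0000[hold]  S*(4)=43.5574
k=3: j=0 S=35.2016 intr=59.4284 cont=58.4921 V=59.4284[EX]; j=1 S=53.8966 intr=40.7334 cont=39.9129 V=40.7334[EX]; j=2 S=82.5202 intr=12.1098 cont=18.3645 V=18.3645[hold]; j=3 S=126.3454 intr=0.0000 cont=4.0319 V=4.0319[hold]  S*(3)=53.8966
k=2: j=0 S=43.5574 intr=51.0726 cont=50.1363 V=51.0726[EX]; j=1 S=66.6900 intr=27.9400 cont=29.9157 V=29.9157[hold]; j=2 S=102.1080 intr=0.0000 cont=11.5098 V=11.5098[hold]  S*(2)=43.5574
k=1: j=0 S=53.8966 intr=40.7334 cont=40.7170 V=40.7334[EX]; j=1 S=82.5202 intr=12.1098 cont=21.0502 V=21.0502[hold]  S*(1)=53.8966
k=0: j=0 S=66.6900 intr=27.9400 cont=31.1662 V=31.1662[hold]  S*(0)=-

price = 31.1662
boundary = - 53.8966 43.5574 53.8966 43.5574 53.8966
tree:
31.1662
40.7334 21.0502
51.0726 29.9157 11.5098
59.4284 40.7334 18.3645 4.0319
66.1813 51.0726 28.1887 7.6869 0.0000
71.6387 59.4284 40.7334 14.6551 0.0000 0.0000
76.0492 66.1813 51.0726 27.9400 0.0000 0.0000 0.0000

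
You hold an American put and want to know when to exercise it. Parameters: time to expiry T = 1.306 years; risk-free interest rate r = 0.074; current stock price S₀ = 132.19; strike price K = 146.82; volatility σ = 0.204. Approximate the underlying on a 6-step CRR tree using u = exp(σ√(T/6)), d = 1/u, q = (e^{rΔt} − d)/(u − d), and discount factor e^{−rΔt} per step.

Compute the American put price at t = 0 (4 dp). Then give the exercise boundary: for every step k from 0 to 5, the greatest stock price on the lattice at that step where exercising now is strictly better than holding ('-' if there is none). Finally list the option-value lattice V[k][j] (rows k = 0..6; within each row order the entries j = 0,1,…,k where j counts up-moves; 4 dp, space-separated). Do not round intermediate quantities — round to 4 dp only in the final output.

Δt=0.21767  u=1.09985  d=0.90921  q=0.56140  discount=0.98402
step 6 (expiry): payoffs max(K−S,0) = 72.1420 56.4839 37.5427 14.6300 0.0000 0.0000 0.0000
step 5: (k=5,j=0): S=82.1348, (K−S)⁺=64.6852, hold=62.3393 ⇒ V=64.6852 exercise | (k=5,j=1): S=99.3564, (K−S)⁺=47.4636, hold=45.1177 ⇒ V=47.4636 exercise | (k=5,j=2): S=120.1889, (K−S)⁺=26.6311, hold=24.2852 ⇒ V=26.6311 exercise | (k=5,j=3): S=145.3894, (K−S)⁺=1.4306, hold=6.3142 ⇒ V=6.3142 continue | (k=5,j=4): S=175.8739, (K−S)⁺=0.0000, hold=0.0000 ⇒ V=0.0000 continue | (k=5,j=5): S=212.7502, (K−S)⁺=0.0000, hold=0.0000 ⇒ V=0.0000 continue  boundary S*=120.1889
step 4: (k=4,j=0): S=90.3361, (K−S)⁺=56.4839, hold=54.1379 ⇒ V=56.4839 exercise | (k=4,j=1): S=109.2773, (K−S)⁺=37.5427, hold=35.1967 ⇒ V=37.5427 exercise | (k=4,j=2): S=132.1900, (K−S)⁺=14.6300, hold=14.9819 ⇒ V=14.9819 continue | (k=4,j=3): S=159.9069, (K−S)⁺=0.0000, hold=2.7252 ⇒ V=2.7252 continue | (k=4,j=4): S=193.4353, (K−S)⁺=0.0000, hold=0.0000 ⇒ V=0.0000 continue  boundary S*=109.2773
step 3: (k=3,j=0): S=99.3564, (K−S)⁺=47.4636, hold=45.1177 ⇒ V=47.4636 exercise | (k=3,j=1): S=120.1889, (K−S)⁺=26.6311, hold=24.4796 ⇒ V=26.6311 exercise | (k=3,j=2): S=145.3894, (K−S)⁺=1.4306, hold=7.9715 ⇒ V=7.9715 continue | (k=3,j=3): S=175.8739, (K−S)⁺=0.0000, hold=1.1762 ⇒ V=1.1762 continue  boundary S*=120.1889
step 2: (k=2,j=0): S=109.2773, (K−S)⁺=37.5427, hold=35.1967 ⇒ V=37.5427 exercise | (k=2,j=1): S=132.1900, (K−S)⁺=14.6300, hold=15.8975 ⇒ V=15.8975 continue | (k=2,j=2): S=159.9069, (K−S)⁺=0.0000, hold=4.0902 ⇒ V=4.0902 continue  boundary S*=109.2773
step 1: (k=1,j=0): S=120.1889, (K−S)⁺=26.6311, hold=24.9854 ⇒ V=26.6311 exercise | (k=1,j=1): S=145.3894, (K−S)⁺=1.4306, hold=9.1208 ⇒ V=9.1208 continue  boundary S*=120.1889
step 0: (k=0,j=0): S=132.1900, (K−S)⁺=14.6300, hold=16.5324 ⇒ V=16.5324 continue  boundary S*=-

price = 16.5324
boundary = - 120.1889 109.2773 120.1889 109.2773 120.1889
tree:
16.5324
26.6311 9.1208
37.5427 15.8975 4.0902
47.4636 26.6311 7.9715 1.1762
56.4839 37.5427 14.9819 2.7252 0.0000
64.6852 47.4636 26.6311 6.3142 0.0000 0.0000
72.1420 56.4839 37.5427 14.6300 0.0000 0.0000 0.0000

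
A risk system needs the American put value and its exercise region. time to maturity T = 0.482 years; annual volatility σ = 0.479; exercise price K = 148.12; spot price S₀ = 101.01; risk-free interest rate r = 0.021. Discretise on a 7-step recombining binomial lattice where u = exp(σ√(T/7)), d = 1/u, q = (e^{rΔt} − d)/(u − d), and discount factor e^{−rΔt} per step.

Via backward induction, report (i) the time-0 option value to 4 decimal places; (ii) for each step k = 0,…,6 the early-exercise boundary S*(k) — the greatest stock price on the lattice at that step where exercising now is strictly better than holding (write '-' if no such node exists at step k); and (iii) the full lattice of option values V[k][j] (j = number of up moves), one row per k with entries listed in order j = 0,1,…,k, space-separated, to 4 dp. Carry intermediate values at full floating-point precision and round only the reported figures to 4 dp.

price = 48.5409
boundary = - - 78.5578 89.0793 101.0100 114.5386 129.8792
tree:
48.5409
59.1045 36.9834
69.5622 47.6966 25.2250
78.8410 59.0407 35.2715 14.1692
87.0239 69.5622 47.1100 22.2609 5.2460
94.2402 78.8410 59.0407 33.5814 9.7845 0.2330
100.6041 87.0239 69.5622 47.1100 18.2408 0.4438 0.0000
106.2164 94.2402 78.8410 59.0407 33.5814 0.8456 0.0000 0.0000

Δt=0.06886, u=1.13393, d=0.88189, q=0.47436, disc=e^(-rΔt)=0.99856
k=7 terminal: V=max(K-S,0) → 106.2164 94.2402 78.8410 59.0407 33.5814 0.8456 0.0000 0.0000
k=6: j=0 S=47.5159 intr=100.6041 cont=100.3901 V=100.6041[EX]; j=1 S=61.0961 intr=87.0239 cont=86.8098 V=87.0239[EX]; j=2 S=78.5578 intr=69.5622 cont=69.3482 V=69.5622[EX]; j=3 S=101.0100 intr=47.1100 cont=46.8960 V=47.1100[EX]; j=4 S=129.8792 intr=18.2408 cont=18.0268 V=18.2408[EX]; j=5 S=166.9994 intr=0.0000 cont=0.4438 V=0.4438[hold]; j=6 S=214.7288 intr=0.0000 cont=0.0000 V=0.0000[hold]  S*(6)=129.8792
k=5: j=0 S=53.8798 intr=94.2402 cont=94.0261 V=94.2402[EX]; j=1 S=69.2790 intr=78.8410 cont=78.6270 V=78.8410[EX]; j=2 S=89.0793 intr=59.0407 cont=58.8267 V=59.0407[EX]; j=3 S=114.5386 intr=33.5814 cont=33.3673 V=33.5814[EX]; j=4 S=147.2744 intr=0.8456 cont=9.7845 V=9.7845[hold]; j=5 S=189.3662 intr=0.0000 cont=0.2330 V=0.2330[hold]  S*(5)=114.5386
k=4: j=0 S=61.0961 intr=87.0239 cont=86.8098 V=87.0239[EX]; j=1 S=78.5578 intr=69.5622 cont=69.3482 V=69.5622[EX]; j=2 S=101.0100 intr=47.1100 cont=46.8960 V=47.1100[EX]; j=3 S=129.8792 intr=18.2408 cont=22.2609 V=22.2609[hold]; j=4 S=166.9994 intr=0.0000 cont=5.2460 V=5.2460[hold]  S*(4)=101.0100
k=3: j=0 S=69.2790 intr=78.8410 cont=78.6270 V=78.8410[EX]; j=1 S=89.0793 intr=59.0407 cont=58.8267 V=59.0407[EX]; j=2 S=114.5386 intr=33.5814 cont=35.2715 V=35.2715[hold]; j=3 S=147.2744 intr=0.8456 cont=14.1692 V=14.1692[hold]  S*(3)=89.0793
k=2: j=0 S=78.5578 intr=69.5622 cont=69.3482 V=69.5622[EX]; j=1 S=101.0100 intr=47.1100 cont=47.6966 V=47.6966[hold]; j=2 S=129.8792 intr=18.2408 cont=25.2250 V=25.2250[hold]  S*(2)=78.5578
k=1: j=0 S=89.0793 intr=59.0407 cont=59.1045 V=59.1045[hold]; j=1 S=114.5386 intr=33.5814 cont=36.9834 V=36.9834[hold]  S*(1)=-
k=0: j=0 S=101.0100 intr=47.1100 cont=48.5409 V=48.5409[hold]  S*(0)=-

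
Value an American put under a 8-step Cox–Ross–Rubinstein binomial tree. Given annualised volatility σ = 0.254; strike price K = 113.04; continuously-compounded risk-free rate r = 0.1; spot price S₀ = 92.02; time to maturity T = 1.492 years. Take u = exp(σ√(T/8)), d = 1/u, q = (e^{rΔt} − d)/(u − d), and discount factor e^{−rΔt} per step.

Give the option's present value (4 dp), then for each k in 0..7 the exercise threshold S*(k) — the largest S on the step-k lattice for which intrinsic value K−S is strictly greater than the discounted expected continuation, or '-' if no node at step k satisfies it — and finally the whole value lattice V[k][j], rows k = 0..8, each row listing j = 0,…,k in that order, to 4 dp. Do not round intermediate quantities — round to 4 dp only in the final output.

price = 21.0200
boundary = 92.0200 82.4601 92.0200 82.4601 92.0200 82.4601 92.0200 102.6882
tree:
21.0200
30.5799 13.0025
39.1466 21.0200 7.0964
46.8234 30.5799 12.4481 3.1006
53.7026 39.1466 21.0200 6.0846 0.8439
59.8671 46.8234 30.5799 11.5736 1.9462 0.0000
65.3912 53.7026 39.1466 21.0200 4.4885 0.0000 0.0000
70.3414 59.8671 46.8234 30.5799 10.3518 0.0000 0.0000 0.0000
74.7774 65.3912 53.7026 39.1466 21.0200 0.0000 0.0000 0.0000 0.0000

params: Δt=0.18650 u=1.11593 d=0.89611 q=0.55824 e^(-rΔt)=0.98152
t_8 payoffs: 74.7774 65.3912 53.7026 39.1466 21.0200 0.0000 0.0000 0.0000 0.0000
t_7: node(7,0) S=42.6986 payoff=70.3414 vs cont=68.2528 → 70.3414 [stop]  node(7,1) S=53.1729 payoff=59.8671 vs cont=57.7785 → 59.8671 [stop]  node(7,2) S=66.2166 payoff=46.8234 vs cont=44.7347 → 46.8234 [stop]  node(7,3) S=82.4601 payoff=30.5799 vs cont=28.4913 → 30.5799 [stop]  node(7,4) S=102.6882 payoff=10.3518 vs cont=9.1142 → 10.3518 [stop]  node(7,5) S=127.8785 payoff=0.0000 vs cont=0.0000 → 0.0000 [wait]  node(7,6) S=159.2481 payoff=0.0000 vs cont=0.0000 → 0.0000 [wait]  node(7,7) S=198.3130 payoff=0.0000 vs cont=0.0000 → 0.0000 [wait]  ⇒ S*(7)=102.6882
t_6: node(6,0) S=47.6488 payoff=65.3912 vs cont=63.3026 → 65.3912 [stop]  node(6,1) S=59.3374 payoff=53.7026 vs cont=51.6139 → 53.7026 [stop]  node(6,2) S=73.8934 payoff=39.1466 vs cont=37.0580 → 39.1466 [stop]  node(6,3) S=92.0200 payoff=21.0200 vs cont=18.9313 → 21.0200 [stop]  node(6,4) S=114.5933 payoff=0.0000 vs cont=4.4885 → 4.4885 [wait]  node(6,5) S=142.7039 payoff=0.0000 vs cont=0.0000 → 0.0000 [wait]  node(6,6) S=177.7104 payoff=0.0000 vs cont=0.0000 → 0.0000 [wait]  ⇒ S*(6)=92.0200
t_5: node(5,0) S=53.1729 payoff=59.8671 vs cont=57.7785 → 59.8671 [stop]  node(5,1) S=66.2166 payoff=46.8234 vs cont=44.7347 → 46.8234 [stop]  node(5,2) S=82.4601 payoff=30.5799 vs cont=28.4913 → 30.5799 [stop]  node(5,3) S=102.6882 payoff=10.3518 vs cont=11.5736 → 11.5736 [wait]  node(5,4) S=127.8785 payoff=0.0000 vs cont=1.9462 → 1.9462 [wait]  node(5,5) S=159.2481 payoff=0.0000 vs cont=0.0000 → 0.0000 [wait]  ⇒ S*(5)=82.4601
t_4: node(4,0) S=59.3374 payoff=53.7026 vs cont=51.6139 → 53.7026 [stop]  node(4,1) S=73.8934 payoff=39.1466 vs cont=37.0580 → 39.1466 [stop]  node(4,2) S=92.0200 payoff=21.0200 vs cont=19.6008 → 21.0200 [stop]  node(4,3) S=114.5933 payoff=0.0000 vs cont=6.0846 → 6.0846 [wait]  node(4,4) S=142.7039 payoff=0.0000 vs cont=0.8439 → 0.8439 [wait]  ⇒ S*(4)=92.0200
t_3: node(3,0) S=66.2166 payoff=46.8234 vs cont=44.7347 → 46.8234 [stop]  node(3,1) S=82.4601 payoff=30.5799 vs cont=28.4913 → 30.5799 [stop]  node(3,2) S=102.6882 payoff=10.3518 vs cont=12.4481 → 12.4481 [wait]  node(3,3) S=127.8785 payoff=0.0000 vs cont=3.1006 → 3.1006 [wait]  ⇒ S*(3)=82.4601
t_2: node(2,0) S=73.8934 payoff=39.1466 vs cont=37.0580 → 39.1466 [stop]  node(2,1) S=92.0200 payoff=21.0200 vs cont=20.0800 → 21.0200 [stop]  node(2,2) S=114.5933 payoff=0.0000 vs cont=7.0964 → 7.0964 [wait]  ⇒ S*(2)=92.0200
t_1: node(1,0) S=82.4601 payoff=30.5799 vs cont=28.4913 → 30.5799 [stop]  node(1,1) S=102.6882 payoff=10.3518 vs cont=13.0025 → 13.0025 [wait]  ⇒ S*(1)=82.4601
t_0: node(0,0) S=92.0200 payoff=21.0200 vs cont=20.3837 → 21.0200 [stop]  ⇒ S*(0)=92.0200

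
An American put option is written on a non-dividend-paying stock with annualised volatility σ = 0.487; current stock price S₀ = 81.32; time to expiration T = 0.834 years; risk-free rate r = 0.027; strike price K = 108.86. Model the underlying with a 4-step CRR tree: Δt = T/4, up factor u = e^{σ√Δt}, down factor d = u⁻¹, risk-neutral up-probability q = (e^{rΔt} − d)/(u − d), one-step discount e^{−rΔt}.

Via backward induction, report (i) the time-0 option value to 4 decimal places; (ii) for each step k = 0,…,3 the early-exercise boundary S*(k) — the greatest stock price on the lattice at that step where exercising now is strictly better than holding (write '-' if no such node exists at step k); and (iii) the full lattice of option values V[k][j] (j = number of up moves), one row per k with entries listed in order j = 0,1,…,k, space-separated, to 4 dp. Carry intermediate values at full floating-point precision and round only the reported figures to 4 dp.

price = 33.0924
boundary = - - 52.1251 65.1062
tree:
33.0924
44.4309 20.0409
56.7349 30.3733 8.0226
67.1278 43.7538 14.8641 0.0000
75.4485 56.7349 27.5400 0.0000 0.0000

Δt=0.20850  u=1.24904  d=0.80062  q=0.45722  discount=0.99439
step 4 (expiry): payoffs max(K−S,0) = 75.4485 56.7349 27.5400 0.0000 0.0000
step 3: (k=3,j=0): S=41.7322, (K−S)⁺=67.1278, hold=66.5167 ⇒ V=67.1278 exercise | (k=3,j=1): S=65.1062, (K−S)⁺=43.7538, hold=43.1427 ⇒ V=43.7538 exercise | (k=3,j=2): S=101.5717, (K−S)⁺=7.2883, hold=14.8641 ⇒ V=14.8641 continue | (k=3,j=3): S=158.4614, (K−S)⁺=0.0000, hold=0.0000 ⇒ V=0.0000 continue  boundary S*=65.1062
step 2: (k=2,j=0): S=52.1251, (K−S)⁺=56.7349, hold=56.1238 ⇒ V=56.7349 exercise | (k=2,j=1): S=81.3200, (K−S)⁺=27.5400, hold=30.3733 ⇒ V=30.3733 continue | (k=2,j=2): S=126.8668, (K−S)⁺=0.0000, hold=8.0226 ⇒ V=8.0226 continue  boundary S*=52.1251
step 1: (k=1,j=0): S=65.1062, (K−S)⁺=43.7538, hold=44.4309 ⇒ V=44.4309 continue | (k=1,j=1): S=101.5717, (K−S)⁺=7.2883, hold=20.0409 ⇒ V=20.0409 continue  boundary S*=-
step 0: (k=0,j=0): S=81.3200, (K−S)⁺=27.5400, hold=33.0924 ⇒ V=33.0924 continue  boundary S*=-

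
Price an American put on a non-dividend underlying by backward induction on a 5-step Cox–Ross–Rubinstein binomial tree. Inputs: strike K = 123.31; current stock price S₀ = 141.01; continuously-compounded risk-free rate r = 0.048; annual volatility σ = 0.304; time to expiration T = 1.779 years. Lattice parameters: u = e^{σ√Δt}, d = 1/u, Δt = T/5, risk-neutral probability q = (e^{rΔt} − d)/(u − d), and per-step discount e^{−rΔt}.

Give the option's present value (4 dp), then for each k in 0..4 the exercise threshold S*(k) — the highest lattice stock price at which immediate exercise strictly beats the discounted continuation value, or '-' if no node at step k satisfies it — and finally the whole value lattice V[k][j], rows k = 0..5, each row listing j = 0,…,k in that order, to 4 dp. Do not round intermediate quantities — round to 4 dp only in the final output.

Δt=0.35580  u=1.19881  d=0.83416  q=0.50203  discount=0.98307
step 5 (expiry): payoffs max(K−S,0) = 66.3604 41.4646 5.6854 0.0000 0.0000 0.0000
step 4: (k=4,j=0): S=68.2720, (K−S)⁺=55.0380, hold=52.9500 ⇒ V=55.0380 exercise | (k=4,j=1): S=98.1174, (K−S)⁺=25.1926, hold=23.1045 ⇒ V=25.1926 exercise | (k=4,j=2): S=141.0100, (K−S)⁺=0.0000, hold=2.7832 ⇒ V=2.7832 continue | (k=4,j=3): S=202.6533, (K−S)⁺=0.0000, hold=0.0000 ⇒ V=0.0000 continue | (k=4,j=4): S=291.2443, (K−S)⁺=0.0000, hold=0.0000 ⇒ V=0.0000 continue  boundary S*=98.1174
step 3: (k=3,j=0): S=81.8454, (K−S)⁺=41.4646, hold=39.3765 ⇒ V=41.4646 exercise | (k=3,j=1): S=117.6246, (K−S)⁺=5.6854, hold=13.7064 ⇒ V=13.7064 continue | (k=3,j=2): S=169.0448, (K−S)⁺=0.0000, hold=1.3625 ⇒ V=1.3625 continue | (k=3,j=3): S=242.9436, (K−S)⁺=0.0000, hold=0.0000 ⇒ V=0.0000 continue  boundary S*=81.8454
step 2: (k=2,j=0): S=98.1174, (K−S)⁺=25.1926, hold=27.0631 ⇒ V=27.0631 continue | (k=2,j=1): S=141.0100, (K−S)⁺=0.0000, hold=7.3823 ⇒ V=7.3823 continue | (k=2,j=2): S=202.6533, (K−S)⁺=0.0000, hold=0.6670 ⇒ V=0.6670 continue  boundary S*=-
step 1: (k=1,j=0): S=117.6246, (K−S)⁺=5.6854, hold=16.8918 ⇒ V=16.8918 continue | (k=1,j=1): S=169.0448, (K−S)⁺=0.0000, hold=3.9431 ⇒ V=3.9431 continue  boundary S*=-
step 0: (k=0,j=0): S=141.0100, (K−S)⁺=0.0000, hold=10.2153 ⇒ V=10.2153 continue  boundary S*=-

price = 10.2153
boundary = - - - 81.8454 98.1174
tree:
10.2153
16.8918 3.9431
27.0631 7.3823 0.6670
41.4646 13.7064 1.3625 0.0000
55.0380 25.1926 2.7832 0.0000 0.0000
66.3604 41.4646 5.6854 0.0000 0.0000 0.0000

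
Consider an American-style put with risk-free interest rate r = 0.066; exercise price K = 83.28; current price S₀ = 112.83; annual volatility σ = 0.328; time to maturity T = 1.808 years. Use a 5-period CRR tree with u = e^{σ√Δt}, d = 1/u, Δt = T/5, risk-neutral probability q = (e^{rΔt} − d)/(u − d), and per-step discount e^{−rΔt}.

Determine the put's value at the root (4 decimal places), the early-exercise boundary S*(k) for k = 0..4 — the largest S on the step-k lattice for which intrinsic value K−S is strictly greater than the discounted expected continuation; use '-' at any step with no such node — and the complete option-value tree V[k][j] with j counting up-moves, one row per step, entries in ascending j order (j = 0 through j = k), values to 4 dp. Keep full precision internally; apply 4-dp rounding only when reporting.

params: Δt=0.36160 u=1.21803 d=0.82100 q=0.51168 e^(-rΔt)=0.97642
t_5 payoffs: 41.1947 20.8421 0.0000 0.0000 0.0000 0.0000
t_4: node(4,0) S=51.2612 payoff=32.0188 vs cont=30.0548 → 32.0188 [stop]  node(4,1) S=76.0513 payoff=7.2287 vs cont=9.9376 → 9.9376 [wait]  node(4,2) S=112.8300 payoff=0.0000 vs cont=0.0000 → 0.0000 [wait]  node(4,3) S=167.3949 payoff=0.0000 vs cont=0.0000 → 0.0000 [wait]  node(4,4) S=248.3477 payoff=0.0000 vs cont=0.0000 → 0.0000 [wait]  ⇒ S*(4)=51.2612
t_3: node(3,0) S=62.4379 payoff=20.8421 vs cont=20.2316 → 20.8421 [stop]  node(3,1) S=92.6330 payoff=0.0000 vs cont=4.7382 → 4.7382 [wait]  node(3,2) S=137.4306 payoff=0.0000 vs cont=0.0000 → 0.0000 [wait]  node(3,3) S=203.8925 payoff=0.0000 vs cont=0.0000 → 0.0000 [wait]  ⇒ S*(3)=62.4379
t_2: node(2,0) S=76.0513 payoff=7.2287 vs cont=12.3049 → 12.3049 [wait]  node(2,1) S=112.8300 payoff=0.0000 vs cont=2.2592 → 2.2592 [wait]  node(2,2) S=167.3949 payoff=0.0000 vs cont=0.0000 → 0.0000 [wait]  ⇒ S*(2)=-
t_1: node(1,0) S=92.6330 payoff=0.0000 vs cont=6.9957 → 6.9957 [wait]  node(1,1) S=137.4306 payoff=0.0000 vs cont=1.0772 → 1.0772 [wait]  ⇒ S*(1)=-
t_0: node(0,0) S=112.8300 payoff=0.0000 vs cont=3.8737 → 3.8737 [wait]  ⇒ S*(0)=-

price = 3.8737
boundary = - - - 62.4379 51.2612
tree:
3.8737
6.9957 1.0772
12.3049 2.2592 0.0000
20.8421 4.7382 0.0000 0.0000
32.0188 9.9376 0.0000 0.0000 0.0000
41.1947 20.8421 0.0000 0.0000 0.0000 0.0000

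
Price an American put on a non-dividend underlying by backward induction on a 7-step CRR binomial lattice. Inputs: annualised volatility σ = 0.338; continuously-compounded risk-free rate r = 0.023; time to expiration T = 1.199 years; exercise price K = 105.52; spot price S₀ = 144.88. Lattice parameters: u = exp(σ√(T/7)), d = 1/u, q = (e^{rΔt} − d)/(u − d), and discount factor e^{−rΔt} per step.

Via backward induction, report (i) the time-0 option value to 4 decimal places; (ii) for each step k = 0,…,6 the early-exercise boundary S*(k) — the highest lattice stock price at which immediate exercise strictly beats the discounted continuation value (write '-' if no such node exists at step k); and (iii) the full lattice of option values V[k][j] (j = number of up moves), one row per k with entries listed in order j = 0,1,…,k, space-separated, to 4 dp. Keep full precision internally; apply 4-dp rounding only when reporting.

price = 4.6207
boundary = - - - - - 71.9859 82.7942
tree:
4.6207
7.2713 1.7775
11.1911 3.0702 0.3869
16.7581 5.2317 0.7458 0.0000
24.2412 8.7617 1.4376 0.0000 0.0000
33.5341 14.3393 2.7709 0.0000 0.0000 0.0000
42.9313 22.7258 5.3410 0.0000 0.0000 0.0000 0.0000
51.1019 33.5341 10.2948 0.0000 0.0000 0.0000 0.0000 0.0000

Δt=0.17129  u=1.15014  d=0.86946  q=0.47915  discount=0.99607
step 7 (expiry): payoffs max(K−S,0) = 51.1019 33.5341 10.2948 0.0000 0.0000 0.0000 0.0000 0.0000
step 6: (k=6,j=0): S=62.5887, (K−S)⁺=42.9313, hold=42.5165 ⇒ V=42.9313 exercise | (k=6,j=1): S=82.7942, (K−S)⁺=22.7258, hold=22.3109 ⇒ V=22.7258 exercise | (k=6,j=2): S=109.5227, (K−S)⁺=0.0000, hold=5.3410 ⇒ V=5.3410 continue | (k=6,j=3): S=144.8800, (K−S)⁺=0.0000, hold=0.0000 ⇒ V=0.0000 continue | (k=6,j=4): S=191.6517, (K−S)⁺=0.0000, hold=0.0000 ⇒ V=0.0000 continue | (k=6,j=5): S=253.5228, (K−S)⁺=0.0000, hold=0.0000 ⇒ V=0.0000 continue | (k=6,j=6): S=335.3677, (K−S)⁺=0.0000, hold=0.0000 ⇒ V=0.0000 continue  boundary S*=82.7942
step 5: (k=5,j=0): S=71.9859, (K−S)⁺=33.5341, hold=33.1192 ⇒ V=33.5341 exercise | (k=5,j=1): S=95.2252, (K−S)⁺=10.2948, hold=14.3393 ⇒ V=14.3393 continue | (k=5,j=2): S=125.9669, (K−S)⁺=0.0000, hold=2.7709 ⇒ V=2.7709 continue | (k=5,j=3): S=166.6328, (K−S)⁺=0.0000, hold=0.0000 ⇒ V=0.0000 continue | (k=5,j=4): S=220.4270, (K−S)⁺=0.0000, hold=0.0000 ⇒ V=0.0000 continue | (k=5,j=5): S=291.5877, (K−S)⁺=0.0000, hold=0.0000 ⇒ V=0.0000 continue  boundary S*=71.9859
step 4: (k=4,j=0): S=82.7942, (K−S)⁺=22.7258, hold=24.2412 ⇒ V=24.2412 continue | (k=4,j=1): S=109.5227, (K−S)⁺=0.0000, hold=8.7617 ⇒ V=8.7617 continue | (k=4,j=2): S=144.8800, (K−S)⁺=0.0000, hold=1.4376 ⇒ V=1.4376 continue | (k=4,j=3): S=191.6517, (K−S)⁺=0.0000, hold=0.0000 ⇒ V=0.0000 continue | (k=4,j=4): S=253.5228, (K−S)⁺=0.0000, hold=0.0000 ⇒ V=0.0000 continue  boundary S*=-
step 3: (k=3,j=0): S=95.2252, (K−S)⁺=10.2948, hold=16.7581 ⇒ V=16.7581 continue | (k=3,j=1): S=125.9669, (K−S)⁺=0.0000, hold=5.2317 ⇒ V=5.2317 continue | (k=3,j=2): S=166.6328, (K−S)⁺=0.0000, hold=0.7458 ⇒ V=0.7458 continue | (k=3,j=3): S=220.4270, (K−S)⁺=0.0000, hold=0.0000 ⇒ V=0.0000 continue  boundary S*=-
step 2: (k=2,j=0): S=109.5227, (K−S)⁺=0.0000, hold=11.1911 ⇒ V=11.1911 continue | (k=2,j=1): S=144.8800, (K−S)⁺=0.0000, hold=3.0702 ⇒ V=3.0702 continue | (k=2,j=2): S=191.6517, (K−S)⁺=0.0000, hold=0.3869 ⇒ V=0.3869 continue  boundary S*=-
step 1: (k=1,j=0): S=125.9669, (K−S)⁺=0.0000, hold=7.2713 ⇒ V=7.2713 continue | (k=1,j=1): S=166.6328, (K−S)⁺=0.0000, hold=1.7775 ⇒ V=1.7775 continue  boundary S*=-
step 0: (k=0,j=0): S=144.8800, (K−S)⁺=0.0000, hold=4.6207 ⇒ V=4.6207 continue  boundary S*=-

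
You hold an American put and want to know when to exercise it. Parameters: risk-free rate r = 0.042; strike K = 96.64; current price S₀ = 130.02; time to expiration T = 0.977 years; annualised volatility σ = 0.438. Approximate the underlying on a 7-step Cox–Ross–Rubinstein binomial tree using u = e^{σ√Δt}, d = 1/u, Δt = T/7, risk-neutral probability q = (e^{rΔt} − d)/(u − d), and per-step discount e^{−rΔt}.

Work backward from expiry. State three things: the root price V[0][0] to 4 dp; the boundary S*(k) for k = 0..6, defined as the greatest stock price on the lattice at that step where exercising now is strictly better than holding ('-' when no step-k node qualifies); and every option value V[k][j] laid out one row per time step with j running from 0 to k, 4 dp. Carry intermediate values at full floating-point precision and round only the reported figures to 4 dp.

price = 6.2949
boundary = - - - - - 57.3699 67.5693
tree:
6.2949
9.6999 2.6401
14.5643 4.4874 0.6478
21.1775 7.4949 1.2460 0.0000
29.5782 12.2301 2.3968 0.0000 0.0000
39.2701 19.3191 4.6103 0.0000 0.0000 0.0000
47.9299 29.0707 8.8681 0.0000 0.0000 0.0000 0.0000
55.2825 39.2701 17.0580 0.0000 0.0000 0.0000 0.0000 0.0000

Δt=0.13957  u=1.17778  d=0.84905  q=0.47707  discount=0.99416
step 7 (expiry): payoffs max(K−S,0) = 55.2825 39.2701 17.0580 0.0000 0.0000 0.0000 0.0000 0.0000
step 6: (k=6,j=0): S=48.7101, (K−S)⁺=47.9299, hold=47.3650 ⇒ V=47.9299 exercise | (k=6,j=1): S=67.5693, (K−S)⁺=29.0707, hold=28.5058 ⇒ V=29.0707 exercise | (k=6,j=2): S=93.7303, (K−S)⁺=2.9097, hold=8.8681 ⇒ V=8.8681 continue | (k=6,j=3): S=130.0200, (K−S)⁺=0.0000, hold=0.0000 ⇒ V=0.0000 continue | (k=6,j=4): S=180.3601, (K−S)⁺=0.0000, hold=0.0000 ⇒ V=0.0000 continue | (k=6,j=5): S=250.1905, (K−S)⁺=0.0000, hold=0.0000 ⇒ V=0.0000 continue | (k=6,j=6): S=347.0572, (K−S)⁺=0.0000, hold=0.0000 ⇒ V=0.0000 continue  boundary S*=67.5693
step 5: (k=5,j=0): S=57.3699, (K−S)⁺=39.2701, hold=38.7052 ⇒ V=39.2701 exercise | (k=5,j=1): S=79.5820, (K−S)⁺=17.0580, hold=19.3191 ⇒ V=19.3191 continue | (k=5,j=2): S=110.3939, (K−S)⁺=0.0000, hold=4.6103 ⇒ V=4.6103 continue | (k=5,j=3): S=153.1353, (K−S)⁺=0.0000, hold=0.0000 ⇒ V=0.0000 continue | (k=5,j=4): S=212.4250, (K−S)⁺=0.0000, hold=0.0000 ⇒ V=0.0000 continue | (k=5,j=5): S=294.6700, (K−S)⁺=0.0000, hold=0.0000 ⇒ V=0.0000 continue  boundary S*=57.3699
step 4: (k=4,j=0): S=67.5693, (K−S)⁺=29.0707, hold=29.5782 ⇒ V=29.5782 continue | (k=4,j=1): S=93.7303, (K−S)⁺=2.9097, hold=12.2301 ⇒ V=12.2301 continue | (k=4,j=2): S=130.0200, (K−S)⁺=0.0000, hold=2.3968 ⇒ V=2.3968 continue | (k=4,j=3): S=180.3601, (K−S)⁺=0.0000, hold=0.0000 ⇒ V=0.0000 continue | (k=4,j=4): S=250.1905, (K−S)⁺=0.0000, hold=0.0000 ⇒ V=0.0000 continue  boundary S*=-
step 3: (k=3,j=0): S=79.5820, (K−S)⁺=17.0580, hold=21.1775 ⇒ V=21.1775 continue | (k=3,j=1): S=110.3939, (K−S)⁺=0.0000, hold=7.4949 ⇒ V=7.4949 continue | (k=3,j=2): S=153.1353, (K−S)⁺=0.0000, hold=1.2460 ⇒ V=1.2460 continue | (k=3,j=3): S=212.4250, (K−S)⁺=0.0000, hold=0.0000 ⇒ V=0.0000 continue  boundary S*=-
step 2: (k=2,j=0): S=93.7303, (K−S)⁺=2.9097, hold=14.5643 ⇒ V=14.5643 continue | (k=2,j=1): S=130.0200, (K−S)⁺=0.0000, hold=4.4874 ⇒ V=4.4874 continue | (k=2,j=2): S=180.3601, (K−S)⁺=0.0000, hold=0.6478 ⇒ V=0.6478 continue  boundary S*=-
step 1: (k=1,j=0): S=110.3939, (K−S)⁺=0.0000, hold=9.6999 ⇒ V=9.6999 continue | (k=1,j=1): S=153.1353, (K−S)⁺=0.0000, hold=2.6401 ⇒ V=2.6401 continue  boundary S*=-
step 0: (k=0,j=0): S=130.0200, (K−S)⁺=0.0000, hold=6.2949 ⇒ V=6.2949 continue  boundary S*=-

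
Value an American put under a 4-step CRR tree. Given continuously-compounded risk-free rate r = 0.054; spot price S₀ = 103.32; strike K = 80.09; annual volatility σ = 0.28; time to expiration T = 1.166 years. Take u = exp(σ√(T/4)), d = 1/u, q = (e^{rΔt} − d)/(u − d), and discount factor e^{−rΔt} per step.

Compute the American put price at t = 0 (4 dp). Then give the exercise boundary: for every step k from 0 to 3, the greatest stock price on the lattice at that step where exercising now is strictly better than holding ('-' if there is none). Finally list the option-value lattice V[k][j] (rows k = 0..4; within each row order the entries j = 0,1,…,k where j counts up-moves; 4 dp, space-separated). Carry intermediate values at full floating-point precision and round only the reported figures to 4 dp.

params: Δt=0.29150 u=1.16320 d=0.85970 q=0.51455 e^(-rΔt)=0.98438
t_4 payoffs: 23.6525 3.7282 0.0000 0.0000 0.0000
t_3: node(3,0) S=65.6481 payoff=14.4419 vs cont=13.1911 → 14.4419 [stop]  node(3,1) S=88.8240 payoff=0.0000 vs cont=1.7816 → 1.7816 [wait]  node(3,2) S=120.1817 payoff=0.0000 vs cont=0.0000 → 0.0000 [wait]  node(3,3) S=162.6098 payoff=0.0000 vs cont=0.0000 → 0.0000 [wait]  ⇒ S*(3)=65.6481
t_2: node(2,0) S=76.3618 payoff=3.7282 vs cont=7.8037 → 7.8037 [wait]  node(2,1) S=103.3200 payoff=0.0000 vs cont=0.8513 → 0.8513 [wait]  node(2,2) S=139.7953 payoff=0.0000 vs cont=0.0000 → 0.0000 [wait]  ⇒ S*(2)=-
t_1: node(1,0) S=88.8240 payoff=0.0000 vs cont=4.1603 → 4.1603 [wait]  node(1,1) S=120.1817 payoff=0.0000 vs cont=0.4068 → 0.4068 [wait]  ⇒ S*(1)=-
t_0: node(0,0) S=103.3200 payoff=0.0000 vs cont=2.1941 → 2.1941 [wait]  ⇒ S*(0)=-

price = 2.1941
boundary = - - - 65.6481
tree:
2.1941
4.1603 0.4068
7.8037 0.8513 0.0000
14.4419 1.7816 0.0000 0.0000
23.6525 3.7282 0.0000 0.0000 0.0000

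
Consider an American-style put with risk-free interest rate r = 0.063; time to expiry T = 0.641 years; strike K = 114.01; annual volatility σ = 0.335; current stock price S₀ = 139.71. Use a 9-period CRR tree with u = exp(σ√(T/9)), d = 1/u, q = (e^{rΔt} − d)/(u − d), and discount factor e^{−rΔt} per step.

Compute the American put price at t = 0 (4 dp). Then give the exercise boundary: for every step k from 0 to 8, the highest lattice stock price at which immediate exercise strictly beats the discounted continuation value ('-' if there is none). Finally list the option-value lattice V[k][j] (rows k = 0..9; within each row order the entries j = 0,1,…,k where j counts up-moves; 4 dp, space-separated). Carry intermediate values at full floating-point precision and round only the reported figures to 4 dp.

price = 3.5694
boundary = - - - - - 89.3493 81.7079 89.3493 97.7054
tree:
3.5694
5.5551 1.6376
8.4461 2.7458 0.5564
12.4945 4.5182 1.0175 0.1054
17.8936 7.2669 1.8403 0.2130 0.0000
24.6607 11.3613 3.2827 0.4303 0.0000 0.0000
32.3021 17.1353 5.7529 0.8692 0.0000 0.0000 0.0000
39.2900 24.6607 9.8464 1.7561 0.0000 0.0000 0.0000 0.0000
45.6803 32.3021 16.3046 3.5477 0.0000 0.0000 0.0000 0.0000 0.0000
51.5241 39.2900 24.6607 7.1671 0.0000 0.0000 0.0000 0.0000 0.0000 0.0000

Δt=0.07122  u=1.09352  d=0.91448  q=0.50278  discount=0.99552
step 9 (expiry): payoffs max(K−S,0) = 51.5241 39.2900 24.6607 7.1671 0.0000 0.0000 0.0000 0.0000 0.0000 0.0000
step 8: (k=8,j=0): S=68.3297, (K−S)⁺=45.6803, hold=45.1699 ⇒ V=45.6803 exercise | (k=8,j=1): S=81.7079, (K−S)⁺=32.3021, hold=31.7917 ⇒ V=32.3021 exercise | (k=8,j=2): S=97.7054, (K−S)⁺=16.3046, hold=15.7942 ⇒ V=16.3046 exercise | (k=8,j=3): S=116.8350, (K−S)⁺=0.0000, hold=3.5477 ⇒ V=3.5477 continue | (k=8,j=4): S=139.7100, (K−S)⁺=0.0000, hold=0.0000 ⇒ V=0.0000 continue | (k=8,j=5): S=167.0637, (K−S)⁺=0.0000, hold=0.0000 ⇒ V=0.0000 continue | (k=8,j=6): S=199.7729, (K−S)⁺=0.0000, hold=0.0000 ⇒ V=0.0000 continue | (k=8,j=7): S=238.8862, (K−S)⁺=0.0000, hold=0.0000 ⇒ V=0.0000 continue | (k=8,j=8): S=285.6575, (K−S)⁺=0.0000, hold=0.0000 ⇒ V=0.0000 continue  boundary S*=97.7054
step 7: (k=7,j=0): S=74.7200, (K−S)⁺=39.2900, hold=38.7796 ⇒ V=39.2900 exercise | (k=7,j=1): S=89.3493, (K−S)⁺=24.6607, hold=24.1503 ⇒ V=24.6607 exercise | (k=7,j=2): S=106.8429, (K−S)⁺=7.1671, hold=9.8464 ⇒ V=9.8464 continue | (k=7,j=3): S=127.7616, (K−S)⁺=0.0000, hold=1.7561 ⇒ V=1.7561 continue | (k=7,j=4): S=152.7759, (K−S)⁺=0.0000, hold=0.0000 ⇒ V=0.0000 continue | (k=7,j=5): S=182.6877, (K−S)⁺=0.0000, hold=0.0000 ⇒ V=0.0000 continue | (k=7,j=6): S=218.4559, (K−S)⁺=0.0000, hold=0.0000 ⇒ V=0.0000 continue | (k=7,j=7): S=261.2272, (K−S)⁺=0.0000, hold=0.0000 ⇒ V=0.0000 continue  boundary S*=89.3493
step 6: (k=6,j=0): S=81.7079, (K−S)⁺=32.3021, hold=31.7917 ⇒ V=32.3021 exercise | (k=6,j=1): S=97.7054, (K−S)⁺=16.3046, hold=17.1353 ⇒ V=17.1353 continue | (k=6,j=2): S=116.8350, (K−S)⁺=0.0000, hold=5.7529 ⇒ V=5.7529 continue | (k=6,j=3): S=139.7100, (K−S)⁺=0.0000, hold=0.8692 ⇒ V=0.8692 continue | (k=6,j=4): S=167.0637, (K−S)⁺=0.0000, hold=0.0000 ⇒ V=0.0000 continue | (k=6,j=5): S=199.7729, (K−S)⁺=0.0000, hold=0.0000 ⇒ V=0.0000 continue | (k=6,j=6): S=238.8862, (K−S)⁺=0.0000, hold=0.0000 ⇒ V=0.0000 continue  boundary S*=81.7079
step 5: (k=5,j=0): S=89.3493, (K−S)⁺=24.6607, hold=24.5661 ⇒ V=24.6607 exercise | (k=5,j=1): S=106.8429, (K−S)⁺=7.1671, hold=11.3613 ⇒ V=11.3613 continue | (k=5,j=2): S=127.7616, (K−S)⁺=0.0000, hold=3.2827 ⇒ V=3.2827 continue | (k=5,j=3): S=152.7759, (K−S)⁺=0.0000, hold=0.4303 ⇒ V=0.4303 continue | (k=5,j=4): S=182.6877, (K−S)⁺=0.0000, hold=0.0000 ⇒ V=0.0000 continue | (k=5,j=5): S=218.4559, (K−S)⁺=0.0000, hold=0.0000 ⇒ V=0.0000 continue  boundary S*=89.3493
step 4: (k=4,j=0): S=97.7054, (K−S)⁺=16.3046, hold=17.8936 ⇒ V=17.8936 continue | (k=4,j=1): S=116.8350, (K−S)⁺=0.0000, hold=7.2669 ⇒ V=7.2669 continue | (k=4,j=2): S=139.7100, (K−S)⁺=0.0000, hold=1.8403 ⇒ V=1.8403 continue | (k=4,j=3): S=167.0637, (K−S)⁺=0.0000, hold=0.2130 ⇒ V=0.2130 continue | (k=4,j=4): S=199.7729, (K−S)⁺=0.0000, hold=0.0000 ⇒ V=0.0000 continue  boundary S*=-
step 3: (k=3,j=0): S=106.8429, (K−S)⁺=7.1671, hold=12.4945 ⇒ V=12.4945 continue | (k=3,j=1): S=127.7616, (K−S)⁺=0.0000, hold=4.5182 ⇒ V=4.5182 continue | (k=3,j=2): S=152.7759, (K−S)⁺=0.0000, hold=1.0175 ⇒ V=1.0175 continue | (k=3,j=3): S=182.6877, (K−S)⁺=0.0000, hold=0.1054 ⇒ V=0.1054 continue  boundary S*=-
step 2: (k=2,j=0): S=116.8350, (K−S)⁺=0.0000, hold=8.4461 ⇒ V=8.4461 continue | (k=2,j=1): S=139.7100, (K−S)⁺=0.0000, hold=2.7458 ⇒ V=2.7458 continue | (k=2,j=2): S=167.0637, (K−S)⁺=0.0000, hold=0.5564 ⇒ V=0.5564 continue  boundary S*=-
step 1: (k=1,j=0): S=127.7616, (K−S)⁺=0.0000, hold=5.5551 ⇒ V=5.5551 continue | (k=1,j=1): S=152.7759, (K−S)⁺=0.0000, hold=1.6376 ⇒ V=1.6376 continue  boundary S*=-
step 0: (k=0,j=0): S=139.7100, (K−S)⁺=0.0000, hold=3.5694 ⇒ V=3.5694 continue  boundary S*=-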